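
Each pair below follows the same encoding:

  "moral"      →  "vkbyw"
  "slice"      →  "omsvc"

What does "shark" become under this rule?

ubkrc

The output letters match the input read backwards, each shifted +10: moral reversed is larom. Read the word backwards and shift each letter +10.
Applying it to shark: reverse → krahs; then shift: k+10=u, r+10=b, a+10=k, h+10=r, s+10=c.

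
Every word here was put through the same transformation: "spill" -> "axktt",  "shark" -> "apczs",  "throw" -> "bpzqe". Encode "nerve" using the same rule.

vgzdg

The shift depends on letter class: consonant s→a is +8, but vowel i→k is +2. Two shifts are in play — +2 for a/e/i/o/u, +8 for every other letter.
On nerve: n(cons)+8=v, e(vowel)+2=g, r(cons)+8=z, v(cons)+8=d, e(vowel)+2=g.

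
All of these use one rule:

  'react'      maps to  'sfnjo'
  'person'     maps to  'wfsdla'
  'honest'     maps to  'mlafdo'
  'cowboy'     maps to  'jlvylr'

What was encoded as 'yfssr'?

berry

r(17)→s(18) and e(4)→f(5) fit y≡11x+13 (mod 26); the inverse of 11 mod 26 is 19. Each letter's alphabet position (a=0..z=25) is mapped through 11·x+13 mod 26 — an affine cipher.
Undoing it on yfssr: y(24)→19·(24−13)≡1=b; f(5)→19·(5−13)≡4=e; s(18)→19·(18−13)≡17=r; s(18)→19·(18−13)≡17=r; r(17)→19·(17−13)≡24=y (all mod 26).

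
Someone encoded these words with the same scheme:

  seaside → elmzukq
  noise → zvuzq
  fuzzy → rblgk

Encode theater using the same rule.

Shifts by position in seaside: pos 0: s→e (+12), pos 1: e→l (+7), pos 2: a→m (+12), pos 3: s→z (+7) — repeating every 2. It's a Vigenère-style cipher with numeric key [12,7]: position i shifts by key[i mod 2].
On theater: t+12=f, h+7=o, e+12=q, a+7=h, t+12=f, e+7=l, r+12=d.

foqhfld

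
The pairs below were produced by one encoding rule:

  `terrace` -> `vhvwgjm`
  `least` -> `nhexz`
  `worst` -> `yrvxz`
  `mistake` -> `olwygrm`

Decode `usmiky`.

spider

In terrace: t→v is +2, e→h is +3, r→v is +4, r→w is +5 — the shift increases by 1 each position. Each letter shifts forward by (position + 2), i.e. 2, 3, 4, … — the shift grows by one for each successive letter.
Undoing it on usmiky: u−2=s, s−3=p, m−4=i, i−5=d, k−6=e, y−7=r.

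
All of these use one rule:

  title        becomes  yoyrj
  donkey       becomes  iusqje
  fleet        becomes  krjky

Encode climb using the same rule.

Shifts by position in title: pos 0: t→y (+5), pos 1: i→o (+6), pos 2: t→y (+5), pos 3: l→r (+6) — repeating every 2. A repeating key of period 2 is used — shifts +5, +6 over and over.
Applying it to climb: c+5=h, l+6=r, i+5=n, m+6=s, b+5=g.

hrnsg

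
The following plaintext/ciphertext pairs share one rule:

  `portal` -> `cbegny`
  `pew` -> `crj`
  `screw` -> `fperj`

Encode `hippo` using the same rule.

It's a constant shift of +13 (ROT13).
Applying it to hippo: h+13=u, i+13=v, p+13=c, p+13=c, o+13=b.

uvccb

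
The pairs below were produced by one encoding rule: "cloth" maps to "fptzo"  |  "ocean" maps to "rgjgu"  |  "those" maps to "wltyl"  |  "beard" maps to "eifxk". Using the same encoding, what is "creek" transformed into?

In cloth: c→f is +3, l→p is +4, o→t is +5, t→z is +6 — the shift increases by 1 each position. Each letter shifts forward by (position + 3), i.e. 3, 4, 5, … — the shift grows by one for each successive letter.
On creek: c+3=f, r+4=v, e+5=j, e+6=k, k+7=r.

fvjkr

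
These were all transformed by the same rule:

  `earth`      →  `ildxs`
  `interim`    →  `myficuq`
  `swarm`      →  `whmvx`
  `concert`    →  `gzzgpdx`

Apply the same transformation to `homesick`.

A repeating key of period 3 is used — shifts +4, +11, +12 over and over.
On homesick: h+4=l, o+11=z, m+12=y, e+4=i, s+11=d, i+12=u, c+4=g, k+11=v.

lzyidugv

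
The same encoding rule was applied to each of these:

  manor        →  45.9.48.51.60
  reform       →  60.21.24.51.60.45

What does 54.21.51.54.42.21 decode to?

people

Each letter becomes 3×(its alphabet position, a=1..z=26) + 6.
Undoing it on 54.21.51.54.42.21: 54→(54−6)÷3=16=p, 21→(21−6)÷3=5=e, 51→(51−6)÷3=15=o, 54→(54−6)÷3=16=p, 42→(42−6)÷3=12=l, 21→(21−6)÷3=5=e.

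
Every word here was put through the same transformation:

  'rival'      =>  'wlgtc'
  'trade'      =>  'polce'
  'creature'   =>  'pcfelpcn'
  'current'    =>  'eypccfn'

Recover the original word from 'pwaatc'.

The output letters match the input read backwards, each shifted +11: rival reversed is lavir. The word is reversed, then every letter is shifted forward by 11.
Decoding pwaatc: shift back: p−11=e, w−11=l, a−11=p, a−11=p, t−11=i, c−11=r → elppir; then reverse → ripple.

ripple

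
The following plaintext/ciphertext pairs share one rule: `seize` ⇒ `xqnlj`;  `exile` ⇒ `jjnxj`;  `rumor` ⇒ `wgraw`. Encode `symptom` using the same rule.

It's a Vigenère-style cipher with numeric key [5,12]: position i shifts by key[i mod 2].
Applying it to symptom: s+5=x, y+12=k, m+5=r, p+12=b, t+5=y, o+12=a, m+5=r.

xkrbyar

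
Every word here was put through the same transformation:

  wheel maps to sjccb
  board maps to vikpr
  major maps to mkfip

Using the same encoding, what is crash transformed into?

w(22)→s(18) and h(7)→j(9) fit y≡11x+10 (mod 26); the inverse of 11 mod 26 is 19. This is an affine cipher: with a=0,…,z=25, each position x becomes (11x+10) mod 26.
Applying it to crash: c(2)→11·2+10≡6=g; r(17)→11·17+10≡15=p; a(0)→11·0+10≡10=k; s(18)→11·18+10≡0=a; h(7)→11·7+10≡9=j (all mod 26).

gpkaj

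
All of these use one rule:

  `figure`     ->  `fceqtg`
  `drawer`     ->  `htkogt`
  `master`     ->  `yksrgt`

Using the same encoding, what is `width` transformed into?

Treating letters as 0–25, the rule is x ↦ 25x + 10 (mod 26).
For width: w(22)→25·22+10≡14=o; i(8)→25·8+10≡2=c; d(3)→25·3+10≡7=h; t(19)→25·19+10≡17=r; h(7)→25·7+10≡3=d (all mod 26).

ochrd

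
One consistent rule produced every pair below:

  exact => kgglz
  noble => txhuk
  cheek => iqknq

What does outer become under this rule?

udznx

The shifts repeat in a cycle of length 2: positions 0,1,… shift by +6, +9, then the pattern repeats.
On outer: o+6=u, u+9=d, t+6=z, e+9=n, r+6=x.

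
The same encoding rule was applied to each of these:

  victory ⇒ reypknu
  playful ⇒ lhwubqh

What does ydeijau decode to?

It's a constant shift of +22 (ROT22).
Decoding ydeijau: y−22=c, d−22=h, e−22=i, i−22=m, j−22=n, a−22=e, u−22=y.

chimney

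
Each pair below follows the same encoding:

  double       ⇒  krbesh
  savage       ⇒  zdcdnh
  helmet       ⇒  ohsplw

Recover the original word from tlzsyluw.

misprint

Shifts by position in double: pos 0: d→k (+7), pos 1: o→r (+3), pos 2: u→b (+7), pos 3: b→e (+3) — repeating every 2. It's a Vigenère-style cipher with numeric key [7,3]: position i shifts by key[i mod 2].
Decoding tlzsyluw: t−7=m, l−3=i, z−7=s, s−3=p, y−7=r, l−3=i, u−7=n, w−3=t.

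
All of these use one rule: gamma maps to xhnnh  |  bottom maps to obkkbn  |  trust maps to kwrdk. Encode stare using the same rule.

dkhwj

g(6)→x(23) and a(0)→h(7) fit y≡7x+7 (mod 26); the inverse of 7 mod 26 is 15. This is an affine cipher: with a=0,…,z=25, each position x becomes (7x+7) mod 26.
On stare: s(18)→7·18+7≡3=d; t(19)→7·19+7≡10=k; a(0)→7·0+7≡7=h; r(17)→7·17+7≡22=w; e(4)→7·4+7≡9=j (all mod 26).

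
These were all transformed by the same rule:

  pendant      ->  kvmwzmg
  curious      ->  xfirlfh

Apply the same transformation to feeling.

uvvormt

This is the alphabet-reversal cipher (Atbash): a becomes z, b becomes y, etc.
For feeling: f↔u, e↔v, e↔v, l↔o, i↔r, n↔m, g↔t.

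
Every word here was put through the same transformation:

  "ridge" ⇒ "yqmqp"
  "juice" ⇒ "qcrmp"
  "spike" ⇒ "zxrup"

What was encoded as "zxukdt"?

In ridge: r→y is +7, i→q is +8, d→m is +9, g→q is +10 — the shift increases by 1 each position. Each letter shifts forward by (position + 7), i.e. 7, 8, 9, … — the shift grows by one for each successive letter.
Decoding zxukdt: z−7=s, x−8=p, u−9=l, k−10=a, d−11=s, t−12=h.

splash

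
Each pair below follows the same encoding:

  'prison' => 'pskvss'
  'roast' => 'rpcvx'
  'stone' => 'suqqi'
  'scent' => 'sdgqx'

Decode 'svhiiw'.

suffer

In prison: p→p is +0, r→s is +1, i→k is +2, s→v is +3 — the shift increases by 1 each position. Each letter shifts forward by its position index (0, 1, 2, …) — the shift grows by one for each successive letter.
Undoing it on svhiiw: s−0=s, v−1=u, h−2=f, i−3=f, i−4=e, w−5=r.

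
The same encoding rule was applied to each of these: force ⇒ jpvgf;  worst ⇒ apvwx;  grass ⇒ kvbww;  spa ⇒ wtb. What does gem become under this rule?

The shift depends on letter class: consonant f→j is +4, but vowel o→p is +1. Vowels shift forward by 1 and consonants shift forward by 4.
On gem: g(cons)+4=k, e(vowel)+1=f, m(cons)+4=q.

kfq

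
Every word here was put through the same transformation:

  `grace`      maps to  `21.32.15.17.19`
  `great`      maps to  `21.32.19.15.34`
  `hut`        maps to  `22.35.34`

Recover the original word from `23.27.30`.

g is letter #7 and maps to 21: an offset of 14. Each letter is replaced by its alphabet position (a=1..z=26) + 14.
Undoing it on 23.27.30: 23→(23−14)÷1=9=i, 27→(27−14)÷1=13=m, 30→(30−14)÷1=16=p.

imp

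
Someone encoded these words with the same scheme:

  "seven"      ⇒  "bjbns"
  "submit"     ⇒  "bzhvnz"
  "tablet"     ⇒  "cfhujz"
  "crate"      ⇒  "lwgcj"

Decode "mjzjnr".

Shifts by position in seven: pos 0: s→b (+9), pos 1: e→j (+5), pos 2: v→b (+6), pos 3: e→n (+9), pos 4: n→s (+5) — repeating every 3. A repeating key of period 3 is used — shifts +9, +5, +6 over and over.
Reversing it on mjzjnr: m−9=d, j−5=e, z−6=t, j−9=a, n−5=i, r−6=l.

detail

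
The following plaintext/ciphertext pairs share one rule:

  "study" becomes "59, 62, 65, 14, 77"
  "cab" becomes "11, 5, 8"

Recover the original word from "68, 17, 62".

s(#19)→59 and t(#20)→62: differences scale by 3, so n = 3·pos + 2. With a=1..z=26, the number is 3·pos + 2.
Decoding 68, 17, 62: 68→(68−2)÷3=22=v, 17→(17−2)÷3=5=e, 62→(62−2)÷3=20=t.

vet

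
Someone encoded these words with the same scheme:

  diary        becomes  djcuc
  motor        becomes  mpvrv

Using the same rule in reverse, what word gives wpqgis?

wooden

The shift increases by 1 at each position, starting from +0: 0, 1, 2, ….
Undoing it on wpqgis: w−0=w, p−1=o, q−2=o, g−3=d, i−4=e, s−5=n.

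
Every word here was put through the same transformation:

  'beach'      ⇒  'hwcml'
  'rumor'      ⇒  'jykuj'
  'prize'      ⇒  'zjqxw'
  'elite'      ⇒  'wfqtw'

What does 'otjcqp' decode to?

strain

b(1)→h(7) and e(4)→w(22) fit y≡5x+2 (mod 26); the inverse of 5 mod 26 is 21. This is an affine cipher: with a=0,…,z=25, each position x becomes (5x+2) mod 26.
Decoding otjcqp: o(14)→21·(14−2)≡18=s; t(19)→21·(19−2)≡19=t; j(9)→21·(9−2)≡17=r; c(2)→21·(2−2)≡0=a; q(16)→21·(16−2)≡8=i; p(15)→21·(15−2)≡13=n (all mod 26).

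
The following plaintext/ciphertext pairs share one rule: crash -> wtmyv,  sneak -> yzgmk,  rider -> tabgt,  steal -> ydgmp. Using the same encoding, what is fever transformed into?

lgngt

This is an affine cipher: with a=0,…,z=25, each position x becomes (5x+12) mod 26.
Applying it to fever: f(5)→5·5+12≡11=l; e(4)→5·4+12≡6=g; v(21)→5·21+12≡13=n; e(4)→5·4+12≡6=g; r(17)→5·17+12≡19=t (all mod 26).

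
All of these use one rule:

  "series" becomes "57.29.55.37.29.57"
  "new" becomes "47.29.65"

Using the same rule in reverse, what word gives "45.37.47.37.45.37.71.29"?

Each letter becomes 2×(its alphabet position, a=1..z=26) + 19.
Undoing it on 45.37.47.37.45.37.71.29: 45→(45−19)÷2=13=m, 37→(37−19)÷2=9=i, 47→(47−19)÷2=14=n, 37→(37−19)÷2=9=i, 45→(45−19)÷2=13=m, 37→(37−19)÷2=9=i, 71→(71−19)÷2=26=z, 29→(29−19)÷2=5=e.

minimize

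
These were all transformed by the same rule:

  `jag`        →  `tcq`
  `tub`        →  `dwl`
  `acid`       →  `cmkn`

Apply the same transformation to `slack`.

The rule splits by letter class: vowels +2, consonants +10.
Applying it to slack: s(cons)+10=c, l(cons)+10=v, a(vowel)+2=c, c(cons)+10=m, k(cons)+10=u.

cvcmu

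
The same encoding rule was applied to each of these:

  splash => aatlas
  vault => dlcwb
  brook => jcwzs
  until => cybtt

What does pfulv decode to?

human

A repeating key of period 2 is used — shifts +8, +11 over and over.
Reversing it on pfulv: p−8=h, f−11=u, u−8=m, l−11=a, v−8=n.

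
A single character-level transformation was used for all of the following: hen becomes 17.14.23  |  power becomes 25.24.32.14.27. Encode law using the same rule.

21.10.32

h is letter #8 and maps to 17: an offset of 9. Letters become their 1-based position plus 9 (so a→10, b→11, …).
Applying it to law: l=12→21, a=1→10, w=23→32.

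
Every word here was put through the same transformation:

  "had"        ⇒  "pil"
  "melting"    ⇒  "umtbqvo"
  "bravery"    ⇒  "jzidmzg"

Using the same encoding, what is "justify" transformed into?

Compare letters: h→p is +8, a→i is +8, d→l is +8 — a constant shift. This is a Caesar cipher with shift 8.
On justify: j+8=r, u+8=c, s+8=a, t+8=b, i+8=q, f+8=n, y+8=g.

rcabqng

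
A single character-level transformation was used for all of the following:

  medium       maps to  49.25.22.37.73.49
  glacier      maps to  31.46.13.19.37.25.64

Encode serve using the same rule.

67.25.64.76.25

Each letter becomes 3×(its alphabet position, a=1..z=26) + 10.
Applying it to serve: s=19→67, e=5→25, r=18→64, v=22→76, e=5→25.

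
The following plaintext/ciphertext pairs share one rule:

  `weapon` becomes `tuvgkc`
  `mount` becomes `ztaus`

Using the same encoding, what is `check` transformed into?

The output letters match the input read backwards, each shifted +6: weapon reversed is nopaew. Read the word backwards and shift each letter +6.
For check: reverse → kcehc; then shift: k+6=q, c+6=i, e+6=k, h+6=n, c+6=i.

qikni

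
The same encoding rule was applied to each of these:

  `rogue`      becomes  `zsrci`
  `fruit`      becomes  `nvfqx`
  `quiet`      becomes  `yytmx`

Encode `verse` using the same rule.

Shifts by position in rogue: pos 0: r→z (+8), pos 1: o→s (+4), pos 2: g→r (+11), pos 3: u→c (+8), pos 4: e→i (+4) — repeating every 3. It's a Vigenère-style cipher with numeric key [8,4,11]: position i shifts by key[i mod 3].
For verse: v+8=d, e+4=i, r+11=c, s+8=a, e+4=i.

dicai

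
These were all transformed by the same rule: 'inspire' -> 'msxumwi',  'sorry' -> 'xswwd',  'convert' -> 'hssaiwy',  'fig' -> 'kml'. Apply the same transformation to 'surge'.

The shift depends on letter class: consonant n→s is +5, but vowel i→m is +4. Two shifts are in play — +4 for a/e/i/o/u, +5 for every other letter.
For surge: s(cons)+5=x, u(vowel)+4=y, r(cons)+5=w, g(cons)+5=l, e(vowel)+4=i.

xywli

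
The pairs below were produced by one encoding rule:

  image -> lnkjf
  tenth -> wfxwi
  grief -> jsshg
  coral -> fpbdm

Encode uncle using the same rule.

Shifts by position in image: pos 0: i→l (+3), pos 1: m→n (+1), pos 2: a→k (+10), pos 3: g→j (+3), pos 4: e→f (+1) — repeating every 3. A repeating key of period 3 is used — shifts +3, +1, +10 over and over.
Applying it to uncle: u+3=x, n+1=o, c+10=m, l+3=o, e+1=f.

xomof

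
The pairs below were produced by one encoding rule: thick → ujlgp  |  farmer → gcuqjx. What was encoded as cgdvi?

In thick: t→u is +1, h→j is +2, i→l is +3, c→g is +4 — the shift increases by 1 each position. The shift increases by 1 at each position, starting from +1: 1, 2, 3, ….
Undoing it on cgdvi: c−1=b, g−2=e, d−3=a, v−4=r, i−5=d.

beard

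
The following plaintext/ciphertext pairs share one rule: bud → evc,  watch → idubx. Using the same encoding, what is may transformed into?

The output letters match the input read backwards, each shifted +1: bud reversed is dub. Read the word backwards and shift each letter +1.
For may: reverse → yam; then shift: y+1=z, a+1=b, m+1=n.

zbn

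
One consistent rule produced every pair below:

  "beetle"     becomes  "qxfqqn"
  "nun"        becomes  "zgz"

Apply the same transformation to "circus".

egoduo

The output letters match the input read backwards, each shifted +12: beetle reversed is elteeb. Two steps: reverse the string, then apply a Caesar shift of +12.
Applying it to circus: reverse → sucric; then shift: s+12=e, u+12=g, c+12=o, r+12=d, i+12=u, c+12=o.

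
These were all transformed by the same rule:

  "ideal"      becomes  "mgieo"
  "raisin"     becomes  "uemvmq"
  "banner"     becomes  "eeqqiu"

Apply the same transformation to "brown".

Two shifts are in play — +4 for a/e/i/o/u, +3 for every other letter.
For brown: b(cons)+3=e, r(cons)+3=u, o(vowel)+4=s, w(cons)+3=z, n(cons)+3=q.

euszq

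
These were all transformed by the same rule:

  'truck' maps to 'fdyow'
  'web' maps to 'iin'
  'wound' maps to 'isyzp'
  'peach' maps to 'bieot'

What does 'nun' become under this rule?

The shift depends on letter class: consonant t→f is +12, but vowel u→y is +4. The rule splits by letter class: vowels +4, consonants +12.
On nun: n(cons)+12=z, u(vowel)+4=y, n(cons)+12=z.

zyz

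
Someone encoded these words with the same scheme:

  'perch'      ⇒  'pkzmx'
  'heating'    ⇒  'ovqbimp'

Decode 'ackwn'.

The output letters match the input read backwards, each shifted +8: perch reversed is hcrep. The word is reversed, then every letter is shifted forward by 8.
Reversing it on ackwn: shift back: a−8=s, c−8=u, k−8=c, w−8=o, n−8=f → sucof; then reverse → focus.

focus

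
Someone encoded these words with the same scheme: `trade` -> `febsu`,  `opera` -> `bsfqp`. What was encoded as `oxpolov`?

unknown

The output letters match the input read backwards, each shifted +1: trade reversed is edart. Read the word backwards and shift each letter +1.
Decoding oxpolov: shift back: o−1=n, x−1=w, p−1=o, o−1=n, l−1=k, o−1=n, v−1=u → nwonknu; then reverse → unknown.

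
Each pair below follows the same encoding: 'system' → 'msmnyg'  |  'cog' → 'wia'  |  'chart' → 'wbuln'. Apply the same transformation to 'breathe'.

vlyunby

Compare letters: s→m is +20, y→s is +20, s→m is +20 — a constant shift. Each letter is shifted forward by 20 in the alphabet (a Caesar shift of +20).
On breathe: b+20=v, r+20=l, e+20=y, a+20=u, t+20=n, h+20=b, e+20=y.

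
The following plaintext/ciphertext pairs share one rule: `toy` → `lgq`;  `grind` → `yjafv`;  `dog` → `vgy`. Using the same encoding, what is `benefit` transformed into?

twfwxal

Compare letters: t→l is +18, o→g is +18, y→q is +18 — a constant shift. This is a Caesar cipher with shift 18.
For benefit: b+18=t, e+18=w, n+18=f, e+18=w, f+18=x, i+18=a, t+18=l.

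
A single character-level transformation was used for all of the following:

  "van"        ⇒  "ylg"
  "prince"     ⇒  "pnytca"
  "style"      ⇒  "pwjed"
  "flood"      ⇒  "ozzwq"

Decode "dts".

his

The output letters match the input read backwards, each shifted +11: van reversed is nav. The word is reversed, then every letter is shifted forward by 11.
Reversing it on dts: shift back: d−11=s, t−11=i, s−11=h → sih; then reverse → his.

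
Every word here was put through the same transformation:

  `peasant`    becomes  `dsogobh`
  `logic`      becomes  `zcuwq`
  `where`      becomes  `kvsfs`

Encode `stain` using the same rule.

Compare letters: p→d is +14, e→s is +14, a→o is +14 — a constant shift. Each letter is shifted forward by 14 in the alphabet (a Caesar shift of +14).
On stain: s+14=g, t+14=h, a+14=o, i+14=w, n+14=b.

ghowb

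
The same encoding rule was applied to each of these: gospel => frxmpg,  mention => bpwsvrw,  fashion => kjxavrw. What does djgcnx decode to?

Each letter's alphabet position (a=0..z=25) is mapped through 21·x+9 mod 26 — an affine cipher.
Undoing it on djgcnx: d(3)→5·(3−9)≡22=w; j(9)→5·(9−9)≡0=a; g(6)→5·(6−9)≡11=l; c(2)→5·(2−9)≡17=r; n(13)→5·(13−9)≡20=u; x(23)→5·(23−9)≡18=s (all mod 26).

walrus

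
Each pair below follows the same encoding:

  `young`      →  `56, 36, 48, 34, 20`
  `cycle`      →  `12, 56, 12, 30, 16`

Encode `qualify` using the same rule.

40, 48, 8, 30, 24, 18, 56

The formula is n = 2×(alphabet index, a=1) + 6.
Applying it to qualify: q=17→40, u=21→48, a=1→8, l=12→30, i=9→24, f=6→18, y=25→56.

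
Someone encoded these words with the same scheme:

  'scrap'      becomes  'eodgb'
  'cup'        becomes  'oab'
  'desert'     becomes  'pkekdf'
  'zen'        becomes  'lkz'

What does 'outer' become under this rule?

uafkd

The shift depends on letter class: consonant s→e is +12, but vowel a→g is +6. Two shifts are in play — +6 for a/e/i/o/u, +12 for every other letter.
On outer: o(vowel)+6=u, u(vowel)+6=a, t(cons)+12=f, e(vowel)+6=k, r(cons)+12=d.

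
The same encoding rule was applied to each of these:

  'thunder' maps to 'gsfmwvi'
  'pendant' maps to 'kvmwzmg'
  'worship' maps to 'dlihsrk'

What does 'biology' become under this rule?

Each pair mirrors across the alphabet (t↔g, h↔s, u↔f): positions sum to 25. Each letter is replaced by its mirror in the alphabet: a↔z, b↔y, c↔x, and so on (the Atbash cipher).
Applying it to biology: b↔y, i↔r, o↔l, l↔o, o↔l, g↔t, y↔b.

yrloltb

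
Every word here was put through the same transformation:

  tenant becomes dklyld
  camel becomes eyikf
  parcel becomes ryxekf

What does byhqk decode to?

badge

t(19)→d(3) and e(4)→k(10) fit y≡3x+24 (mod 26); the inverse of 3 mod 26 is 9. This is an affine cipher: with a=0,…,z=25, each position x becomes (3x+24) mod 26.
Undoing it on byhqk: b(1)→9·(1−24)≡1=b; y(24)→9·(24−24)≡0=a; h(7)→9·(7−24)≡3=d; q(16)→9·(16−24)≡6=g; k(10)→9·(10−24)≡4=e (all mod 26).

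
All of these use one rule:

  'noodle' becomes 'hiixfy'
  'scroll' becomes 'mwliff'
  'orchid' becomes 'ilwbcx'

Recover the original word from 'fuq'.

law

Compare letters: n→h is +20, o→i is +20, o→i is +20 — a constant shift. This is a Caesar cipher with shift 20.
Decoding fuq: f−20=l, u−20=a, q−20=w.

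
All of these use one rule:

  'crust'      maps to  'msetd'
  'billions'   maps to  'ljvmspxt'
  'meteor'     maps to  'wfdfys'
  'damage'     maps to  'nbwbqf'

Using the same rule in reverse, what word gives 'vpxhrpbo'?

longhorn

Shifts by position in crust: pos 0: c→m (+10), pos 1: r→s (+1), pos 2: u→e (+10), pos 3: s→t (+1) — repeating every 2. The shifts repeat in a cycle of length 2: positions 0,1,… shift by +10, +1, then the pattern repeats.
Decoding vpxhrpbo: v−10=l, p−1=o, x−10=n, h−1=g, r−10=h, p−1=o, b−10=r, o−1=n.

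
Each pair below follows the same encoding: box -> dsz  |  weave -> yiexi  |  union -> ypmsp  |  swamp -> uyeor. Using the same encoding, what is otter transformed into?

svvit

Vowels shift forward by 4 and consonants shift forward by 2.
For otter: o(vowel)+4=s, t(cons)+2=v, t(cons)+2=v, e(vowel)+4=i, r(cons)+2=t.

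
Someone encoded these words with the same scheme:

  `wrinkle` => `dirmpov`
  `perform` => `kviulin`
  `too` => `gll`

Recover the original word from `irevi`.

Each pair mirrors across the alphabet (w↔d, r↔i, i↔r): positions sum to 25. Each letter is replaced by its mirror in the alphabet: a↔z, b↔y, c↔x, and so on (the Atbash cipher).
Reversing it on irevi: i↔r, r↔i, e↔v, v↔e, i↔r.

river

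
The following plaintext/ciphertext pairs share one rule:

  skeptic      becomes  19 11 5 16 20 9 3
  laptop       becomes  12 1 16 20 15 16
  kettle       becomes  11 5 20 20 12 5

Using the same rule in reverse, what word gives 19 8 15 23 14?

s is letter #19 and maps to 19: an offset of 0. Letters become their 1-indexed alphabet positions: a=1 … z=26.
Reversing it on 19 8 15 23 14: 19=s, 8=h, 15=o, 23=w, 14=n.

shown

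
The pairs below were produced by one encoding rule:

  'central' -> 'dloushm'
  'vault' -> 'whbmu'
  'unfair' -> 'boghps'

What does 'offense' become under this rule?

vgglotl

Two shifts are in play — +7 for a/e/i/o/u, +1 for every other letter.
For offense: o(vowel)+7=v, f(cons)+1=g, f(cons)+1=g, e(vowel)+7=l, n(cons)+1=o, s(cons)+1=t, e(vowel)+7=l.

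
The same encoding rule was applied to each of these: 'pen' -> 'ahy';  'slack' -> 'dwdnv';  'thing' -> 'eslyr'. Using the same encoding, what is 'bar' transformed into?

mdc

The shift depends on letter class: consonant p→a is +11, but vowel e→h is +3. Vowels shift forward by 3 and consonants shift forward by 11.
On bar: b(cons)+11=m, a(vowel)+3=d, r(cons)+11=c.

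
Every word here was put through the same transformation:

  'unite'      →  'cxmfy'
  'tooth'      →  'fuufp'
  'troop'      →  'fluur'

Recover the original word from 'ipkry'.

shape

This is an affine cipher: with a=0,…,z=25, each position x becomes (23x+10) mod 26.
Decoding ipkry: i(8)→17·(8−10)≡18=s; p(15)→17·(15−10)≡7=h; k(10)→17·(10−10)≡0=a; r(17)→17·(17−10)≡15=p; y(24)→17·(24−10)≡4=e (all mod 26).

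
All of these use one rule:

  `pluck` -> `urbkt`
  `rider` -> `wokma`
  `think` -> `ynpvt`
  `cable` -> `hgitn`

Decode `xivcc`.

Letter i (0-indexed) is shifted by i+5, so successive shifts are 5, 6, 7, ….
Decoding xivcc: x−5=s, i−6=c, v−7=o, c−8=u, c−9=t.

scout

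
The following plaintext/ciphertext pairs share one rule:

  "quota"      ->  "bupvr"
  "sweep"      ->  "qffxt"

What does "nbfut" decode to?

steam

The output letters match the input read backwards, each shifted +1: quota reversed is atouq. The word is reversed, then every letter is shifted forward by 1.
Reversing it on nbfut: shift back: n−1=m, b−1=a, f−1=e, u−1=t, t−1=s → maets; then reverse → steam.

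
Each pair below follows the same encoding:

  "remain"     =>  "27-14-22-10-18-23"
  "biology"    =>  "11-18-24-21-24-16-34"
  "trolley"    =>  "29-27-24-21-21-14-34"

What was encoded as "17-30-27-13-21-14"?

r is letter #18 and maps to 27: an offset of 9. Each letter is replaced by its alphabet position (a=1..z=26) + 9.
Decoding 17-30-27-13-21-14: 17→(17−9)÷1=8=h, 30→(30−9)÷1=21=u, 27→(27−9)÷1=18=r, 13→(13−9)÷1=4=d, 21→(21−9)÷1=12=l, 14→(14−9)÷1=5=e.

hurdle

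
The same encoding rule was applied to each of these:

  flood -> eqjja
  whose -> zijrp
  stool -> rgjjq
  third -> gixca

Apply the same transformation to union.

f(5)→e(4) and l(11)→q(16) fit y≡15x+7 (mod 26); the inverse of 15 mod 26 is 7. Treating letters as 0–25, the rule is x ↦ 15x + 7 (mod 26).
For union: u(20)→15·20+7≡21=v; n(13)→15·13+7≡20=u; i(8)→15·8+7≡23=x; o(14)→15·14+7≡9=j; n(13)→15·13+7≡20=u (all mod 26).

vuxju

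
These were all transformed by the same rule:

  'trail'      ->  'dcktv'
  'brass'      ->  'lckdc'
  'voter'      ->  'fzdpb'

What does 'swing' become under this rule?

chsyq

Shifts by position in trail: pos 0: t→d (+10), pos 1: r→c (+11), pos 2: a→k (+10), pos 3: i→t (+11) — repeating every 2. The shifts repeat in a cycle of length 2: positions 0,1,… shift by +10, +11, then the pattern repeats.
On swing: s+10=c, w+11=h, i+10=s, n+11=y, g+10=q.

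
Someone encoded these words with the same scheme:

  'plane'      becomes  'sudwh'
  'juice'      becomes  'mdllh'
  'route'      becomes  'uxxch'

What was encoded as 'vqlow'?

Shifts by position in plane: pos 0: p→s (+3), pos 1: l→u (+9), pos 2: a→d (+3), pos 3: n→w (+9) — repeating every 2. It's a Vigenère-style cipher with numeric key [3,9]: position i shifts by key[i mod 2].
Undoing it on vqlow: v−3=s, q−9=h, l−3=i, o−9=f, w−3=t.

shift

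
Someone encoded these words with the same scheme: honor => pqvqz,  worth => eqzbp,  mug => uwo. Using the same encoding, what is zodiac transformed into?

hqlkck

The shift depends on letter class: consonant h→p is +8, but vowel o→q is +2. Two shifts are in play — +2 for a/e/i/o/u, +8 for every other letter.
Applying it to zodiac: z(cons)+8=h, o(vowel)+2=q, d(cons)+8=l, i(vowel)+2=k, a(vowel)+2=c, c(cons)+8=k.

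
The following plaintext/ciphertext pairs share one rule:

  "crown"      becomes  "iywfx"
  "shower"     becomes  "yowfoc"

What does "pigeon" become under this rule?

In crown: c→i is +6, r→y is +7, o→w is +8, w→f is +9 — the shift increases by 1 each position. Each letter shifts forward by (position + 6), i.e. 6, 7, 8, … — the shift grows by one for each successive letter.
Applying it to pigeon: p+6=v, i+7=p, g+8=o, e+9=n, o+10=y, n+11=y.

vponyy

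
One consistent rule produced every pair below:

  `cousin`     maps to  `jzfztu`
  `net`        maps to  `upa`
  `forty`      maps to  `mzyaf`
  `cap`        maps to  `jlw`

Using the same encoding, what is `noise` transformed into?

uztzp

The shift depends on letter class: consonant c→j is +7, but vowel o→z is +11. The rule splits by letter class: vowels +11, consonants +7.
On noise: n(cons)+7=u, o(vowel)+11=z, i(vowel)+11=t, s(cons)+7=z, e(vowel)+11=p.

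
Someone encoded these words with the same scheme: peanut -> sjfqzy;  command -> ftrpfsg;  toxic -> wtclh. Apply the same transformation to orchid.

Shifts by position in peanut: pos 0: p→s (+3), pos 1: e→j (+5), pos 2: a→f (+5), pos 3: n→q (+3), pos 4: u→z (+5), pos 5: t→y (+5) — repeating every 3. A repeating key of period 3 is used — shifts +3, +5, +5 over and over.
For orchid: o+3=r, r+5=w, c+5=h, h+3=k, i+5=n, d+5=i.

rwhkni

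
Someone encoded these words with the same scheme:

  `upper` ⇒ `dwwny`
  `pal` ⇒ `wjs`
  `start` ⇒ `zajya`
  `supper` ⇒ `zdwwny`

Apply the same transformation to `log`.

Vowels shift forward by 9 and consonants shift forward by 7.
For log: l(cons)+7=s, o(vowel)+9=x, g(cons)+7=n.

sxn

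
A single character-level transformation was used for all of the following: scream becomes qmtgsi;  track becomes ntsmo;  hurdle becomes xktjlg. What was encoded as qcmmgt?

This is an affine cipher: with a=0,…,z=25, each position x becomes (23x+18) mod 26.
Reversing it on qcmmgt: q(16)→17·(16−18)≡18=s; c(2)→17·(2−18)≡14=o; m(12)→17·(12−18)≡2=c; m(12)→17·(12−18)≡2=c; g(6)→17·(6−18)≡4=e; t(19)→17·(19−18)≡17=r (all mod 26).

soccer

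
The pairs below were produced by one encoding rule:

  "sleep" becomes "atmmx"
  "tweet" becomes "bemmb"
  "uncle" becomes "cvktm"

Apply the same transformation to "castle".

kiabtm

This is a Caesar cipher with shift 8.
For castle: c+8=k, a+8=i, s+8=a, t+8=b, l+8=t, e+8=m.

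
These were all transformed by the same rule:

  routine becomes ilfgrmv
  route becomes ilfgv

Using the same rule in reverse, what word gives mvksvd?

Each pair mirrors across the alphabet (r↔i, o↔l, u↔f): positions sum to 25. This is the alphabet-reversal cipher (Atbash): a becomes z, b becomes y, etc.
Undoing it on mvksvd: m↔n, v↔e, k↔p, s↔h, v↔e, d↔w.

nephew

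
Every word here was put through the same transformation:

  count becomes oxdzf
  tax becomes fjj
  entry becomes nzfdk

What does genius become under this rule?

snzrde

Vowels shift forward by 9 and consonants shift forward by 12.
For genius: g(cons)+12=s, e(vowel)+9=n, n(cons)+12=z, i(vowel)+9=r, u(vowel)+9=d, s(cons)+12=e.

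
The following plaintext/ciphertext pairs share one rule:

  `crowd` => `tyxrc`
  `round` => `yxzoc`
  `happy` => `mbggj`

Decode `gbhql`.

paste

Treating letters as 0–25, the rule is x ↦ 9x + 1 (mod 26).
Reversing it on gbhql: g(6)→3·(6−1)≡15=p; b(1)→3·(1−1)≡0=a; h(7)→3·(7−1)≡18=s; q(16)→3·(16−1)≡19=t; l(11)→3·(11−1)≡4=e (all mod 26).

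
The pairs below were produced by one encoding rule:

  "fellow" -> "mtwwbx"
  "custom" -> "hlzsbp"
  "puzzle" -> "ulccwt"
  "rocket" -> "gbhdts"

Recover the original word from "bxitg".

owner

f(5)→m(12) and e(4)→t(19) fit y≡19x+21 (mod 26); the inverse of 19 mod 26 is 11. This is an affine cipher: with a=0,…,z=25, each position x becomes (19x+21) mod 26.
Undoing it on bxitg: b(1)→11·(1−21)≡14=o; x(23)→11·(23−21)≡22=w; i(8)→11·(8−21)≡13=n; t(19)→11·(19−21)≡4=e; g(6)→11·(6−21)≡17=r (all mod 26).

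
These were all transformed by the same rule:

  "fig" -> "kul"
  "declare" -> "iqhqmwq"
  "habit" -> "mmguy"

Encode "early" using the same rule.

qmwqd

The rule splits by letter class: vowels +12, consonants +5.
Applying it to early: e(vowel)+12=q, a(vowel)+12=m, r(cons)+5=w, l(cons)+5=q, y(cons)+5=d.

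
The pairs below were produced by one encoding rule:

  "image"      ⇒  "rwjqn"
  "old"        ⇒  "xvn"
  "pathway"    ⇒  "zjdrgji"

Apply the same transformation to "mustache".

wdcdjmrn

Two shifts are in play — +9 for a/e/i/o/u, +10 for every other letter.
Applying it to mustache: m(cons)+10=w, u(vowel)+9=d, s(cons)+10=c, t(cons)+10=d, a(vowel)+9=j, c(cons)+10=m, h(cons)+10=r, e(vowel)+9=n.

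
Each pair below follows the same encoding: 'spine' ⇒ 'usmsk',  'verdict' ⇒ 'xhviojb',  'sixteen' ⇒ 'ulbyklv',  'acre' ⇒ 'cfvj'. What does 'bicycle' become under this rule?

dlgdism

In spine: s→u is +2, p→s is +3, i→m is +4, n→s is +5 — the shift increases by 1 each position. Letter i (0-indexed) is shifted by i+2, so successive shifts are 2, 3, 4, ….
Applying it to bicycle: b+2=d, i+3=l, c+4=g, y+5=d, c+6=i, l+7=s, e+8=m.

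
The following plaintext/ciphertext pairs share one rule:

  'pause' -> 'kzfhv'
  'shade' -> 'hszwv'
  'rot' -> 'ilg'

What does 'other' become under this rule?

Each pair mirrors across the alphabet (p↔k, a↔z, u↔f): positions sum to 25. Each letter is replaced by its mirror in the alphabet: a↔z, b↔y, c↔x, and so on (the Atbash cipher).
On other: o↔l, t↔g, h↔s, e↔v, r↔i.

lgsvi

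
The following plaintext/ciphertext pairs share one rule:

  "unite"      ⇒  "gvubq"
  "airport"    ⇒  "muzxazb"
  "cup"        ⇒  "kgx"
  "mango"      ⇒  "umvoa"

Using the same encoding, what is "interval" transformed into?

The shift depends on letter class: consonant n→v is +8, but vowel u→g is +12. Two shifts are in play — +12 for a/e/i/o/u, +8 for every other letter.
On interval: i(vowel)+12=u, n(cons)+8=v, t(cons)+8=b, e(vowel)+12=q, r(cons)+8=z, v(cons)+8=d, a(vowel)+12=m, l(cons)+8=t.

uvbqzdmt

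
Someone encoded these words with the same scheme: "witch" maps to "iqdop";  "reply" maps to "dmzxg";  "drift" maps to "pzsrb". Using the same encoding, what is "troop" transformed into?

fzyax

It's a Vigenère-style cipher with numeric key [12,8,10]: position i shifts by key[i mod 3].
Applying it to troop: t+12=f, r+8=z, o+10=y, o+12=a, p+8=x.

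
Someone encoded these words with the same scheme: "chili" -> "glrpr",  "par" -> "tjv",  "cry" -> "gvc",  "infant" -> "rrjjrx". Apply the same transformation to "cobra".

The shift depends on letter class: consonant c→g is +4, but vowel i→r is +9. Vowels shift forward by 9 and consonants shift forward by 4.
Applying it to cobra: c(cons)+4=g, o(vowel)+9=x, b(cons)+4=f, r(cons)+4=v, a(vowel)+9=j.

gxfvj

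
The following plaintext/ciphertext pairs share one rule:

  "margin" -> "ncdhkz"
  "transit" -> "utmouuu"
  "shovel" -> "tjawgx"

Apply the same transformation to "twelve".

uyqmxq

Shifts by position in margin: pos 0: m→n (+1), pos 1: a→c (+2), pos 2: r→d (+12), pos 3: g→h (+1), pos 4: i→k (+2), pos 5: n→z (+12) — repeating every 3. A repeating key of period 3 is used — shifts +1, +2, +12 over and over.
On twelve: t+1=u, w+2=y, e+12=q, l+1=m, v+2=x, e+12=q.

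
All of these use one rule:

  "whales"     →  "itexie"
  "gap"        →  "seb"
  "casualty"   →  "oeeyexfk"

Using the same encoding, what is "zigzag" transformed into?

lmsles

The shift depends on letter class: consonant w→i is +12, but vowel a→e is +4. Vowels shift forward by 4 and consonants shift forward by 12.
Applying it to zigzag: z(cons)+12=l, i(vowel)+4=m, g(cons)+12=s, z(cons)+12=l, a(vowel)+4=e, g(cons)+12=s.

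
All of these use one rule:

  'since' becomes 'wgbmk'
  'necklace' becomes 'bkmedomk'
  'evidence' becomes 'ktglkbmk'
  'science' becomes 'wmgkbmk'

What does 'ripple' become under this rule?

xgzzdk

s(18)→w(22) and i(8)→g(6) fit y≡25x+14 (mod 26); the inverse of 25 mod 26 is 25. Each letter's alphabet position (a=0..z=25) is mapped through 25·x+14 mod 26 — an affine cipher.
On ripple: r(17)→25·17+14≡23=x; i(8)→25·8+14≡6=g; p(15)→25·15+14≡25=z; p(15)→25·15+14≡25=z; l(11)→25·11+14≡3=d; e(4)→25·4+14≡10=k (all mod 26).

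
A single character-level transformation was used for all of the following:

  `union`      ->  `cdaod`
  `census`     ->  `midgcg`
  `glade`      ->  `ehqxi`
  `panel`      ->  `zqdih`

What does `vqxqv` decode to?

radar

u(20)→c(2) and n(13)→d(3) fit y≡11x+16 (mod 26); the inverse of 11 mod 26 is 19. This is an affine cipher: with a=0,…,z=25, each position x becomes (11x+16) mod 26.
Decoding vqxqv: v(21)→19·(21−16)≡17=r; q(16)→19·(16−16)≡0=a; x(23)→19·(23−16)≡3=d; q(16)→19·(16−16)≡0=a; v(21)→19·(21−16)≡17=r (all mod 26).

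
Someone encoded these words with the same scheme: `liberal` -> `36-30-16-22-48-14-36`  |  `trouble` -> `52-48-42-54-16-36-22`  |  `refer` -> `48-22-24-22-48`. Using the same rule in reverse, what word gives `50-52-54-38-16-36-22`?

l(#12)→36 and i(#9)→30: differences scale by 2, so n = 2·pos + 12. The formula is n = 2×(alphabet index, a=1) + 12.
Decoding 50-52-54-38-16-36-22: 50→(50−12)÷2=19=s, 52→(52−12)÷2=20=t, 54→(54−12)÷2=21=u, 38→(38−12)÷2=13=m, 16→(16−12)÷2=2=b, 36→(36−12)÷2=12=l, 22→(22−12)÷2=5=e.

stumble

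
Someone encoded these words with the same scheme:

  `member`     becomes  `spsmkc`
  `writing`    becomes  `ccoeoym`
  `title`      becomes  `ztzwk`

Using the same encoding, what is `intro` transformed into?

A repeating key of period 2 is used — shifts +6, +11 over and over.
On intro: i+6=o, n+11=y, t+6=z, r+11=c, o+6=u.

oyzcu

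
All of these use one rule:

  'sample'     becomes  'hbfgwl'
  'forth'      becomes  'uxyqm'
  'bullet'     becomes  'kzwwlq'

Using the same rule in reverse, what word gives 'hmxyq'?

s(18)→h(7) and a(0)→b(1) fit y≡9x+1 (mod 26); the inverse of 9 mod 26 is 3. Each letter's alphabet position (a=0..z=25) is mapped through 9·x+1 mod 26 — an affine cipher.
Reversing it on hmxyq: h(7)→3·(7−1)≡18=s; m(12)→3·(12−1)≡7=h; x(23)→3·(23−1)≡14=o; y(24)→3·(24−1)≡17=r; q(16)→3·(16−1)≡19=t (all mod 26).

short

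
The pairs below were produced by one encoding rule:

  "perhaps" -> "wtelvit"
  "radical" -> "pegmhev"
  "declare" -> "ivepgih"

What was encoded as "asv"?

row

The output letters match the input read backwards, each shifted +4: perhaps reversed is spahrep. Two steps: reverse the string, then apply a Caesar shift of +4.
Decoding asv: shift back: a−4=w, s−4=o, v−4=r → wor; then reverse → row.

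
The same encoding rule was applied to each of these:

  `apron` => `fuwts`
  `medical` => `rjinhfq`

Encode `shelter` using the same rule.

Compare letters: a→f is +5, p→u is +5, r→w is +5 — a constant shift. Each letter is shifted forward by 5 in the alphabet (a Caesar shift of +5).
For shelter: s+5=x, h+5=m, e+5=j, l+5=q, t+5=y, e+5=j, r+5=w.

xmjqyjw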